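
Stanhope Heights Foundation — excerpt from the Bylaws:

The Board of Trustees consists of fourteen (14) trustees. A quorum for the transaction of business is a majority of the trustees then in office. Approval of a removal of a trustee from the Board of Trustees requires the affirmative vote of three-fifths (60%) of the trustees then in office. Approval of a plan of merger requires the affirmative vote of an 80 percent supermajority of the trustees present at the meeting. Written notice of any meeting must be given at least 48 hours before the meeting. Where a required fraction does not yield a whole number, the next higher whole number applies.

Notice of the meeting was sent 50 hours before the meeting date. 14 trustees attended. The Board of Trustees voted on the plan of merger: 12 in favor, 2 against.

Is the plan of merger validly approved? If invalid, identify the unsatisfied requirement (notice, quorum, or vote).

Valid — all requirements satisfied.

Notice: 50 hours given; 48 required (50 ≥ 48). Satisfied.
Quorum: 14 present; quorum is 8. Satisfied.
Vote: the plan of merger requires four-fifths of the trustees present (14). 4/5 of 14 = 11.20, rounded up to 12, so 12 affirmative votes are needed; 12 voted in favor. Satisfied.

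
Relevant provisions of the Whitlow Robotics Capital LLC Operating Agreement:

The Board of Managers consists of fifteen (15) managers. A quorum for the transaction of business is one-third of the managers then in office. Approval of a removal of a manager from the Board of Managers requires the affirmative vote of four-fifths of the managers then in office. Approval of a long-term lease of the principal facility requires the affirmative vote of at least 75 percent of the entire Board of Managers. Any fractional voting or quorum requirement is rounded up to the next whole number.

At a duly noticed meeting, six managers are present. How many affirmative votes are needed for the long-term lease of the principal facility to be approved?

12

The long-term lease of the principal facility requires three-fourths of the entire Board of Managers (15).
3/4 of 15 = 11.25, rounded up to 12.
(Only 6 can vote, so the long-term lease of the principal facility cannot pass at this meeting, but the required vote is still 12.)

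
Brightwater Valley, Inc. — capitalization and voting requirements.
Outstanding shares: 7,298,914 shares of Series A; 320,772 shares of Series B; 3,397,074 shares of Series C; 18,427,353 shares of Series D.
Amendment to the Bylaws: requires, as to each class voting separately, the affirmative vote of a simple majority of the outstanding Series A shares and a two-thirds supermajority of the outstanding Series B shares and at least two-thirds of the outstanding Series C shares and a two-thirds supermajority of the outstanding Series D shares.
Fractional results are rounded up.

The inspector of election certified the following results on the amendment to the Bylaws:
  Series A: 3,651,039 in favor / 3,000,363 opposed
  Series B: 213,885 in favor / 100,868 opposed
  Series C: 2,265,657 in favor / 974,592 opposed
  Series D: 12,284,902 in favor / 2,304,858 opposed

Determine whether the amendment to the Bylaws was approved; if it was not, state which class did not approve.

Approved — every class gave the required vote.

Series A: a majority of 7298914 is 3649458; 3,649,458 required, 3,651,039 in favor — approved.
Series B: 2/3 of 320772 = 213848; 213,848 required, 213,885 in favor — approved.
Series C: 2/3 of 3397074 = 2264716; 2,264,716 required, 2,265,657 in favor — approved.
Series D: 2/3 of 18427353 = 12284902; 12,284,902 required, 12,284,902 in favor — approved.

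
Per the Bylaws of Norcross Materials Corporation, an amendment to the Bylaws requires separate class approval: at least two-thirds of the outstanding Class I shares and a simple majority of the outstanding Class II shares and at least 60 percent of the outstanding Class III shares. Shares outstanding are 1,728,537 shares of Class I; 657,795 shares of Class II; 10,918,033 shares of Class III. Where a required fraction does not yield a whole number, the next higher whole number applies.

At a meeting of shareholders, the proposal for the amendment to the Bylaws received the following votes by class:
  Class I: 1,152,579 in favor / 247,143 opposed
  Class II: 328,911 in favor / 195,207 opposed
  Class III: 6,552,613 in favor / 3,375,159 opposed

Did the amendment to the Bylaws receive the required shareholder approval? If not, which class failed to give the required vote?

Approved — every class gave the required vote.

Class I: 2/3 of 1728537 = 1152358; 1,152,358 required, 1,152,579 in favor — approved.
Class II: a majority of 657795 is 328898; 328,898 required, 328,911 in favor — approved.
Class III: 3/5 of 10918033 = 6550819.80, rounded up to 6550820; 6,550,820 required, 6,552,613 in favor — approved.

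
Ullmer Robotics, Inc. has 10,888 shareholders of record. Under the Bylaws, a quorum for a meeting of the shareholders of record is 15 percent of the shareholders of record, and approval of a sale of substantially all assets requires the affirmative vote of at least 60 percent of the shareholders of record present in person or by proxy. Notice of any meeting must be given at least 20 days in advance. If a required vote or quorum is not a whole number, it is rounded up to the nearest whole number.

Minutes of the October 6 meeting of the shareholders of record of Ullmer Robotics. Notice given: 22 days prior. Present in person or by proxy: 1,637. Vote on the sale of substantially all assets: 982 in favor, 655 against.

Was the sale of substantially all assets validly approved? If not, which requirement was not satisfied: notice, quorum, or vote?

Invalid — vote requirement not satisfied.

Notice: 22 days given; 20 required. Satisfied.
Quorum: 15% of 10,888 = 1,633.20, rounded up to 1,634; 1,637 present. Satisfied.
Vote: requires three-fifths of those present (1,637); 3/5 of 1637 = 982.20, rounded up to 983, so 983 needed; 982 in favor. Not satisfied.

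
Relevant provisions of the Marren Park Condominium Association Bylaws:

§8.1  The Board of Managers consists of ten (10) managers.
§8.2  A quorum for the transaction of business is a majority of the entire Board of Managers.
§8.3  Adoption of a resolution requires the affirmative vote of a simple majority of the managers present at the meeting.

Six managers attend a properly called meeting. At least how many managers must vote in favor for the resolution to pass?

The resolution requires a majority of the managers present (6).
A majority of 6 is 4.

4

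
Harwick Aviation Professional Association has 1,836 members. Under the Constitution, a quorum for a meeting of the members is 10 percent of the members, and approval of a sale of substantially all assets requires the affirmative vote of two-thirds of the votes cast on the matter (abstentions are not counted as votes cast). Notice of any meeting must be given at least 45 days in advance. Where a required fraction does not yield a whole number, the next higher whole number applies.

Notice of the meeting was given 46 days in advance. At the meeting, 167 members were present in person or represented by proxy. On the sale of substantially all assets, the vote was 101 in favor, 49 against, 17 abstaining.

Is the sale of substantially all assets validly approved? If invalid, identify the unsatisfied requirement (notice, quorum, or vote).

Notice: 46 days given; 45 required. Satisfied.
Quorum: 10% of 1,836 = 183.60, rounded up to 184; 167 present. Not satisfied.
Vote: requires two-thirds of the votes cast (167 − 17 abstaining = 150); 2/3 of 150 = 100, so 100 needed; 101 in favor. Satisfied.

Invalid — quorum requirement not satisfied.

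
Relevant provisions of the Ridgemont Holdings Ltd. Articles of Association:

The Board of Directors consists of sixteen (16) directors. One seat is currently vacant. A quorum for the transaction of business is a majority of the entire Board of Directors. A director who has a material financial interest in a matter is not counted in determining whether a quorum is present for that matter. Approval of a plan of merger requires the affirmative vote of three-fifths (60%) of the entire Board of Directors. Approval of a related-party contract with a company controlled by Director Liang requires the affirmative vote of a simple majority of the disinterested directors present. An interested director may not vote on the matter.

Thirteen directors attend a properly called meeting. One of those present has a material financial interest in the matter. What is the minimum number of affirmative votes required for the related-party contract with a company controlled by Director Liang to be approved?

7

The related-party contract with a company controlled by Director Liang requires a majority of the disinterested directors present (13 − 1 = 12).
A majority of 12 is 7.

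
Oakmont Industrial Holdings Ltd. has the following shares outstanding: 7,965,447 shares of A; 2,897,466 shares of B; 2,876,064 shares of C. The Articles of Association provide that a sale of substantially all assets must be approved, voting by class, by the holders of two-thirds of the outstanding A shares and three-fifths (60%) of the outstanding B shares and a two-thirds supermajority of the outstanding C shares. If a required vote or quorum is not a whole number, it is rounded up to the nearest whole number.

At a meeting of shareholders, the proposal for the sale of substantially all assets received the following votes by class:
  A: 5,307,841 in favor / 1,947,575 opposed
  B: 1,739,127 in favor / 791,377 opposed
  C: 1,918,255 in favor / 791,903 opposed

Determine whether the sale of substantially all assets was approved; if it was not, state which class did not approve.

Not approved — the A shares did not give the required vote.

A: 2/3 of 7965447 = 5310298; 5,310,298 required, 5,307,841 in favor — not approved.
B: 3/5 of 2897466 = 1738479.60, rounded up to 1738480; 1,738,480 required, 1,739,127 in favor — approved.
C: 2/3 of 2876064 = 1917376; 1,917,376 required, 1,918,255 in favor — approved.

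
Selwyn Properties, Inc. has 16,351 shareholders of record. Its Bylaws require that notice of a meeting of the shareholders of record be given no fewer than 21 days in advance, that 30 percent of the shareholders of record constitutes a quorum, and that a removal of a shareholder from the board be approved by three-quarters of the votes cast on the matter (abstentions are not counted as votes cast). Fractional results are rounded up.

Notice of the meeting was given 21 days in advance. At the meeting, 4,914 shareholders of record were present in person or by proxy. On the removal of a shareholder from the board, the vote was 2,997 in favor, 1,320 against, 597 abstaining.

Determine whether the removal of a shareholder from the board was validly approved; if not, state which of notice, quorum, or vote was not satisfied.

Notice: 21 days given; 21 required. Satisfied.
Quorum: 30% of 16,351 = 4,905.30, rounded up to 4,906; 4,914 present. Satisfied.
Vote: requires three-fourths of the votes cast (4,914 − 597 abstaining = 4,317); 3/4 of 4317 = 3237.75, rounded up to 3238, so 3,238 needed; 2,997 in favor. Not satisfied.

Invalid — vote requirement not satisfied.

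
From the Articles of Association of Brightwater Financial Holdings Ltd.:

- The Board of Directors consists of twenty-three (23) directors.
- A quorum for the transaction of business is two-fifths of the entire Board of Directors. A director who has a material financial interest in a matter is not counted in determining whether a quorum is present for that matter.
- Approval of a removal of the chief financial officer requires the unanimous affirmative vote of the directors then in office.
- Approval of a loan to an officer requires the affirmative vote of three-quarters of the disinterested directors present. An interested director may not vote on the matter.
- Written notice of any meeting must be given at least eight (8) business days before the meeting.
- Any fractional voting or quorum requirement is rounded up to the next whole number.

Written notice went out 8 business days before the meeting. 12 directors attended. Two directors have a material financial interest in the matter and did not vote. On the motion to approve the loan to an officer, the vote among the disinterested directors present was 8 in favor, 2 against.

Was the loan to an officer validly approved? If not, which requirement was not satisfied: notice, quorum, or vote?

Notice: 8 business days given; 8 required (8 ≥ 8). Satisfied.
Quorum: 12 present, but the 2 interested directors do not count, leaving 10. Quorum is 10. Satisfied.
Vote: the loan to an officer requires three-fourths of the disinterested directors present (12 − 2 = 10). 3/4 of 10 = 7.50, rounded up to 8, so 8 affirmative votes are needed; 8 voted in favor. Satisfied.

Valid — all requirements satisfied.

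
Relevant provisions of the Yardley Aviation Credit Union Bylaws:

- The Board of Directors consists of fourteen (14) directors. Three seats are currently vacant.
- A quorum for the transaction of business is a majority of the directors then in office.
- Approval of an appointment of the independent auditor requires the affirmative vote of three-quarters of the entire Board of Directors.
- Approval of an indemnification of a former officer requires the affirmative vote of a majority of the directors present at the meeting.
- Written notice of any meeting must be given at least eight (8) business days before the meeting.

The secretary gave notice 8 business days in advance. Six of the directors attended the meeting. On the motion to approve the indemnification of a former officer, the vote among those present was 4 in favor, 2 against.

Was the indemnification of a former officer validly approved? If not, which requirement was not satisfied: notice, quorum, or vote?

Valid — all requirements satisfied.

Notice: 8 business days given; 8 required (8 ≥ 8). Satisfied.
Quorum: 6 present; quorum is 6. Satisfied.
Vote: the indemnification of a former officer requires a majority of the directors present (6). A majority of 6 is 4, so 4 affirmative votes are needed; 4 voted in favor. Satisfied.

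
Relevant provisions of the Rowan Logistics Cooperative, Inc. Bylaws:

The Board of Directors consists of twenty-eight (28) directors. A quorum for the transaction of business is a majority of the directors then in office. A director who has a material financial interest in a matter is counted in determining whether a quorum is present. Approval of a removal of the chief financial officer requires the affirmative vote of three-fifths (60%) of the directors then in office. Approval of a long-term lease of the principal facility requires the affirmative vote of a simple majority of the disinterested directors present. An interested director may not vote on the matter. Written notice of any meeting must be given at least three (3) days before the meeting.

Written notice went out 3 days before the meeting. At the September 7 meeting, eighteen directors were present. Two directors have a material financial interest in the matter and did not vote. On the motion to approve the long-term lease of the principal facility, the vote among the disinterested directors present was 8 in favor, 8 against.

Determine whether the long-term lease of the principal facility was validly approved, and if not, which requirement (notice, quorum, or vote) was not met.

Notice: 3 days given; 3 required (3 ≥ 3). Satisfied.
Quorum: 18 present (interested directors count toward quorum); quorum is 15. Satisfied.
Vote: the long-term lease of the principal facility requires a majority of the disinterested directors present (18 − 2 = 16). A majority of 16 is 9, so 9 affirmative votes are needed; 8 voted in favor. Not satisfied.

Invalid — vote requirement not satisfied.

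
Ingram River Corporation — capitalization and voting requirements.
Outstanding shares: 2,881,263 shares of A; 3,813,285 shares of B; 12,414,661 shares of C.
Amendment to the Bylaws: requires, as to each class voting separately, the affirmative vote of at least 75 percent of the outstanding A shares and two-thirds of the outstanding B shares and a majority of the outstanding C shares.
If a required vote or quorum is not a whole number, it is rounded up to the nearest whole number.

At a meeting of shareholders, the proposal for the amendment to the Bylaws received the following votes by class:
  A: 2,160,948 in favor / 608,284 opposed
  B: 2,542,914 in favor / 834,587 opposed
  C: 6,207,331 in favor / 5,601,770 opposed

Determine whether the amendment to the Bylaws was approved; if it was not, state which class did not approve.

Approved — every class gave the required vote.

A: 3/4 of 2881263 = 2160947.25, rounded up to 2160948; 2,160,948 required, 2,160,948 in favor — approved.
B: 2/3 of 3813285 = 2542190; 2,542,190 required, 2,542,914 in favor — approved.
C: a majority of 12414661 is 6207331; 6,207,331 required, 6,207,331 in favor — approved.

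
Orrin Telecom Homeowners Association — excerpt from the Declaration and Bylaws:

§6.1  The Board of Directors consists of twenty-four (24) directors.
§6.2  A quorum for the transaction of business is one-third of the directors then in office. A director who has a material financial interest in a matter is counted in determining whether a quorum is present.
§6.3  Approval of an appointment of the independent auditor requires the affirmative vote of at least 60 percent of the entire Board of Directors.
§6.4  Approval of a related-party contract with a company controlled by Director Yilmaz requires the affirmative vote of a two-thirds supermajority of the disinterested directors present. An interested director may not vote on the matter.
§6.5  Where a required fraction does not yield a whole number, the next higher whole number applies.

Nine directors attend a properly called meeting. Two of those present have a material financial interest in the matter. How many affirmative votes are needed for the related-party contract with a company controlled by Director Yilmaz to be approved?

The related-party contract with a company controlled by Director Yilmaz requires two-thirds of the disinterested directors present (9 − 2 = 7).
2/3 of 7 = 4.67, rounded up to 5.

5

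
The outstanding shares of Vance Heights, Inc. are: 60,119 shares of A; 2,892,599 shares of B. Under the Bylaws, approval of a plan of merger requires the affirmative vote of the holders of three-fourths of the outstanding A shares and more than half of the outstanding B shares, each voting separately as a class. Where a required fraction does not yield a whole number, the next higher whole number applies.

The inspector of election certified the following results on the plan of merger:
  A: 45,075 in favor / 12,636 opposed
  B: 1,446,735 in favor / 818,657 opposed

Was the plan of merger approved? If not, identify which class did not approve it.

Not approved — the A shares did not give the required vote.

A: 3/4 of 60119 = 45089.25, rounded up to 45090; 45,090 required, 45,075 in favor — not approved.
B: a majority of 2892599 is 1446300; 1,446,300 required, 1,446,735 in favor — approved.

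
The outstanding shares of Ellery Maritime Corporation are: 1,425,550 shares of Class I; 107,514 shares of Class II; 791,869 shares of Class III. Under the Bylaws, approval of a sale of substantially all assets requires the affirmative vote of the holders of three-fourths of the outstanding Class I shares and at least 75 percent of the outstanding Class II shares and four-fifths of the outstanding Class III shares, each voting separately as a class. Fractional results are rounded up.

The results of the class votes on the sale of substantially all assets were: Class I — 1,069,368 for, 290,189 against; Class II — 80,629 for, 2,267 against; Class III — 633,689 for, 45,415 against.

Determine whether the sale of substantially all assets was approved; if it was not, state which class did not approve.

Class I: 3/4 of 1425550 = 1069162.50, rounded up to 1069163; 1,069,163 required, 1,069,368 in favor — approved.
Class II: 3/4 of 107514 = 80635.50, rounded up to 80636; 80,636 required, 80,629 in favor — not approved.
Class III: 4/5 of 791869 = 633495.20, rounded up to 633496; 633,496 required, 633,689 in favor — approved.

Not approved — the Class II shares did not give the required vote.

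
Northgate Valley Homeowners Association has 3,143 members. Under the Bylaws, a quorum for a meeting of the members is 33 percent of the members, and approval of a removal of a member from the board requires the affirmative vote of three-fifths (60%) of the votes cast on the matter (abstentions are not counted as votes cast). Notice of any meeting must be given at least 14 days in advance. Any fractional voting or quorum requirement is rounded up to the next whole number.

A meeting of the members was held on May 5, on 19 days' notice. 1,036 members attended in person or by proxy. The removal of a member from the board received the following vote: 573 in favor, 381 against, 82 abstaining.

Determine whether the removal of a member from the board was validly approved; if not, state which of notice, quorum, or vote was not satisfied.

Notice: 19 days given; 14 required. Satisfied.
Quorum: 33% of 3,143 = 1,037.19, rounded up to 1,038; 1,036 present. Not satisfied.
Vote: requires three-fifths of the votes cast (1,036 − 82 abstaining = 954); 3/5 of 954 = 572.40, rounded up to 573, so 573 needed; 573 in favor. Satisfied.

Invalid — quorum requirement not satisfied.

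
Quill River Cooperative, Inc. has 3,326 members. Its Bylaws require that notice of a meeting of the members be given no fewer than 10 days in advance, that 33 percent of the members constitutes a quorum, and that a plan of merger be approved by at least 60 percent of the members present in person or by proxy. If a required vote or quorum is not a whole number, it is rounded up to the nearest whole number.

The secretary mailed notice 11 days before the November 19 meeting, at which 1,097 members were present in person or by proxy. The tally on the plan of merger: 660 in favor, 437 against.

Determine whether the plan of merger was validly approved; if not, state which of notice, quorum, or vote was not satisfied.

Invalid — quorum requirement not satisfied.

Notice: 11 days given; 10 required. Satisfied.
Quorum: 33% of 3,326 = 1,097.58, rounded up to 1,098; 1,097 present. Not satisfied.
Vote: requires three-fifths of those present (1,097); 3/5 of 1097 = 658.20, rounded up to 659, so 659 needed; 660 in favor. Satisfied.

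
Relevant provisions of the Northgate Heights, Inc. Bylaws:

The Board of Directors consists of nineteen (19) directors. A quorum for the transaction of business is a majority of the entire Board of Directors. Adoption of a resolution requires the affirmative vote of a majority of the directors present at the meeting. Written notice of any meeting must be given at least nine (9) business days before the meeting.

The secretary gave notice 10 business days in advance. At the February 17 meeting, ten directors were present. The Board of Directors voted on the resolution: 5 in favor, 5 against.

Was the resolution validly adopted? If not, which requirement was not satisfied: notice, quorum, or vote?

Notice: 10 business days given; 9 required (10 ≥ 9). Satisfied.
Quorum: 10 present; quorum is 10. Satisfied.
Vote: the resolution requires a majority of the directors present (10). A majority of 10 is 6, so 6 affirmative votes are needed; 5 voted in favor. Not satisfied.

Invalid — vote requirement not satisfied.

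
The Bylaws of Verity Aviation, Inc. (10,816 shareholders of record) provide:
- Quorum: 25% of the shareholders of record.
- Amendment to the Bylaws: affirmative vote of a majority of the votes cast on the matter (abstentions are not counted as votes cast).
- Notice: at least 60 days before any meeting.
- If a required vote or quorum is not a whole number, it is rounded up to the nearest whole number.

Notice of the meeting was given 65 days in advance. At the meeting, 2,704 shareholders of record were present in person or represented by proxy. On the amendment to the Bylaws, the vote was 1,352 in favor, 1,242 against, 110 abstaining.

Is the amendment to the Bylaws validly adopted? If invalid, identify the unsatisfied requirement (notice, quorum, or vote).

Notice: 65 days given; 60 required. Satisfied.
Quorum: 25% of 10,816 = 2,704; 2,704 present. Satisfied.
Vote: requires a majority of the votes cast (2,704 − 110 abstaining = 2,594); a majority of 2594 is 1298, so 1,298 needed; 1,352 in favor. Satisfied.

Valid — all requirements satisfied.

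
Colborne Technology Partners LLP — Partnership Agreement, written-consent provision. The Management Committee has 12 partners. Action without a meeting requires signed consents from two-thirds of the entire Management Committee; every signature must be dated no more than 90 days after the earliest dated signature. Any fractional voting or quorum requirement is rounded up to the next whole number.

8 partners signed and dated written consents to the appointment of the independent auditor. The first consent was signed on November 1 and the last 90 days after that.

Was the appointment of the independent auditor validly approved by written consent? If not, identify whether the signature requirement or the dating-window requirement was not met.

Effective — both the signature and dating-window requirements are satisfied.

Signatures required: two-thirds of 12 — 2/3 of 12 = 8, so 8 needed; 8 signed. Sufficient.
Dating window: the latest signature is 90 days after the earliest; the limit is 90 days. Within the window.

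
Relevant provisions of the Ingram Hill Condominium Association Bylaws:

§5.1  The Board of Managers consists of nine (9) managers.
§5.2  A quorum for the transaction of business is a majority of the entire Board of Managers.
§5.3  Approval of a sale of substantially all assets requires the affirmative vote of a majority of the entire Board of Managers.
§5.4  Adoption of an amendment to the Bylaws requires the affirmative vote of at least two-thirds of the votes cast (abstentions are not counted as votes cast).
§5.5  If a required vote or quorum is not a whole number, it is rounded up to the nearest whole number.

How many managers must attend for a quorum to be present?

A majority of 9 is 5.

5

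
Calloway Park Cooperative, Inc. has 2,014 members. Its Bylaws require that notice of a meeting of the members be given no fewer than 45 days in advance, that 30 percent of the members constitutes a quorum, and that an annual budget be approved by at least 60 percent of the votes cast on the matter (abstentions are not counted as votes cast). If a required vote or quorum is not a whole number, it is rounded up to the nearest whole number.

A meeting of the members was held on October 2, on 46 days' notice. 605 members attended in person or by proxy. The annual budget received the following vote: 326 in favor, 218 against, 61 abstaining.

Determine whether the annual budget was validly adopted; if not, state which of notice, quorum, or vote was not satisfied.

Notice: 46 days given; 45 required. Satisfied.
Quorum: 30% of 2,014 = 604.20, rounded up to 605; 605 present. Satisfied.
Vote: requires three-fifths of the votes cast (605 − 61 abstaining = 544); 3/5 of 544 = 326.40, rounded up to 327, so 327 needed; 326 in favor. Not satisfied.

Invalid — vote requirement not satisfied.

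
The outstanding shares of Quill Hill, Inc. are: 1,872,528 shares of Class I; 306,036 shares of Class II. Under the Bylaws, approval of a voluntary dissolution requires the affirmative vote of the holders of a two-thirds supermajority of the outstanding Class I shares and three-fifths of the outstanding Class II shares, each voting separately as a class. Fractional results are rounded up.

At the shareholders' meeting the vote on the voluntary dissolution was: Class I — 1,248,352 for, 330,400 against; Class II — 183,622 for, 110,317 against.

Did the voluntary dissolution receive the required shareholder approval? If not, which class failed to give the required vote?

Class I: 2/3 of 1872528 = 1248352; 1,248,352 required, 1,248,352 in favor — approved.
Class II: 3/5 of 306036 = 183621.60, rounded up to 183622; 183,622 required, 183,622 in favor — approved.

Approved — every class gave the required vote.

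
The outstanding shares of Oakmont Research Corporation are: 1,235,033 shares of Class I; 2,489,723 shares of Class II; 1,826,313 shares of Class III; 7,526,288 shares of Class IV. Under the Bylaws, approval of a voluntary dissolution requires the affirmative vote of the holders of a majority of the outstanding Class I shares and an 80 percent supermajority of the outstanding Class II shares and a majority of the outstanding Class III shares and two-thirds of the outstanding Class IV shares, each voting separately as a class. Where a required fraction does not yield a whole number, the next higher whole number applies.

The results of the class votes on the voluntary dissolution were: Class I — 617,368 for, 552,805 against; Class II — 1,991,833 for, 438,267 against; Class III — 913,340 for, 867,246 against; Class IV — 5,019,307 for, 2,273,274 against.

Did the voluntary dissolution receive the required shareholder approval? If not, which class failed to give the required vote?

Not approved — the Class I shares did not give the required vote.

Class I: a majority of 1235033 is 617517; 617,517 required, 617,368 in favor — not approved.
Class II: 4/5 of 2489723 = 1991778.40, rounded up to 1991779; 1,991,779 required, 1,991,833 in favor — approved.
Class III: a majority of 1826313 is 913157; 913,157 required, 913,340 in favor — approved.
Class IV: 2/3 of 7526288 = 5017525.33, rounded up to 5017526; 5,017,526 required, 5,019,307 in favor — approved.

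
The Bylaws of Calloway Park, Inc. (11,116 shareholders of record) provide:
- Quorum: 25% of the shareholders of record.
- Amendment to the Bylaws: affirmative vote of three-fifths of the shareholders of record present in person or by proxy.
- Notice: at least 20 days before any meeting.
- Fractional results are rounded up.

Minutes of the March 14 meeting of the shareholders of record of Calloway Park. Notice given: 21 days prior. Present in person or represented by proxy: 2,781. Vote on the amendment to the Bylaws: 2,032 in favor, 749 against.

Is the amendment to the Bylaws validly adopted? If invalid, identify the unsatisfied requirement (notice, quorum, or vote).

Notice: 21 days given; 20 required. Satisfied.
Quorum: 25% of 11,116 = 2,779; 2,781 present. Satisfied.
Vote: requires three-fifths of those present (2,781); 3/5 of 2781 = 1668.60, rounded up to 1669, so 1,669 needed; 2,032 in favor. Satisfied.

Valid — all requirements satisfied.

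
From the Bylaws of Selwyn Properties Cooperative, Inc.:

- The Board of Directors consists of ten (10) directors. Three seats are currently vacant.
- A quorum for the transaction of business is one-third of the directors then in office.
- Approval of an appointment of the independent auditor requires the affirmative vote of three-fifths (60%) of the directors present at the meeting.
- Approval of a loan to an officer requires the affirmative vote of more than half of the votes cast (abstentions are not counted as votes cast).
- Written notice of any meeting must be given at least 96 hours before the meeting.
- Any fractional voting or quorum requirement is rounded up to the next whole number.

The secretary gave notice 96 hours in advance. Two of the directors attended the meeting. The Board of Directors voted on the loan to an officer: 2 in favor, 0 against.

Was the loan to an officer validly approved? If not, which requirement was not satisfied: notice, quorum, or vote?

Invalid — quorum requirement not satisfied.

Notice: 96 hours given; 96 required (96 ≥ 96). Satisfied.
Quorum: 2 present; quorum is 3. Not satisfied.
Vote: the loan to an officer requires a majority of the votes cast (2). A majority of 2 is 2, so 2 affirmative votes are needed; 2 voted in favor. Satisfied. (Moot — without a quorum no business can be validly transacted.)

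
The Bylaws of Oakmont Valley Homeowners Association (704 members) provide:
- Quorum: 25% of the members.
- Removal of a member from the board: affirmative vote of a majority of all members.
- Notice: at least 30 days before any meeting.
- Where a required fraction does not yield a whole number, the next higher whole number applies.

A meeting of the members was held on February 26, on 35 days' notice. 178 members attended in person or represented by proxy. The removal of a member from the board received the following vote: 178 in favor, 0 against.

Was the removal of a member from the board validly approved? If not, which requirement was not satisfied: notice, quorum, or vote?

Invalid — vote requirement not satisfied.

Notice: 35 days given; 30 required. Satisfied.
Quorum: 25% of 704 = 176; 178 present. Satisfied.
Vote: requires a majority of all members (704); a majority of 704 is 353, so 353 needed; 178 in favor. Not satisfied.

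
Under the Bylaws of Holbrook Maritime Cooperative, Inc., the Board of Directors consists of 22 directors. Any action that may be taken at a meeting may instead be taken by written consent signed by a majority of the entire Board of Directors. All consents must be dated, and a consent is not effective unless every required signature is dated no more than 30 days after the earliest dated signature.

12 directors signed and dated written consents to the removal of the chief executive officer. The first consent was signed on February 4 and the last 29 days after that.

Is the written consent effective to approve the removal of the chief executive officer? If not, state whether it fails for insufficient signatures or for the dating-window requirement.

Effective — both the signature and dating-window requirements are satisfied.

Signatures required: a majority of 22 — a majority of 22 is 12, so 12 needed; 12 signed. Sufficient.
Dating window: the latest signature is 29 days after the earliest; the limit is 30 days. Within the window.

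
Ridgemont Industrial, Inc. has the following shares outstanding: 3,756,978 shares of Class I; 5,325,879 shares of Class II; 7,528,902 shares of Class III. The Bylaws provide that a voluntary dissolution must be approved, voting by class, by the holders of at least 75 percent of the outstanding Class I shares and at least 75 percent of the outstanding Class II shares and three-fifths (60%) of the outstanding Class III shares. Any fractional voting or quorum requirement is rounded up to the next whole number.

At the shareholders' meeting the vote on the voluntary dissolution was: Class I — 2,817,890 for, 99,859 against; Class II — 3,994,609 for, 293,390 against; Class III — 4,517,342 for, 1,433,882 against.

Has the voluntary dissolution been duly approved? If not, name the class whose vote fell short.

Approved — every class gave the required vote.

Class I: 3/4 of 3756978 = 2817733.50, rounded up to 2817734; 2,817,734 required, 2,817,890 in favor — approved.
Class II: 3/4 of 5325879 = 3994409.25, rounded up to 3994410; 3,994,410 required, 3,994,609 in favor — approved.
Class III: 3/5 of 7528902 = 4517341.20, rounded up to 4517342; 4,517,342 required, 4,517,342 in favor — approved.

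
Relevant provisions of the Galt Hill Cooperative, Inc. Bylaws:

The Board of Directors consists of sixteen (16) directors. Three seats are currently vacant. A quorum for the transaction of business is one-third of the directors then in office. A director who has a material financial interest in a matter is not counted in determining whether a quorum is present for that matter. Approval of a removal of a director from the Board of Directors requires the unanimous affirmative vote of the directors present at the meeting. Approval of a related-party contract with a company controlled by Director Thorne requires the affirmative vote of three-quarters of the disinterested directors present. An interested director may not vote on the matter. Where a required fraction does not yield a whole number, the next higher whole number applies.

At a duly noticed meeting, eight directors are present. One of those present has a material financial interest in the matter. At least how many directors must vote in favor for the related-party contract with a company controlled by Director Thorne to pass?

6

The related-party contract with a company controlled by Director Thorne requires three-fourths of the disinterested directors present (8 − 1 = 7).
3/4 of 7 = 5.25, rounded up to 6.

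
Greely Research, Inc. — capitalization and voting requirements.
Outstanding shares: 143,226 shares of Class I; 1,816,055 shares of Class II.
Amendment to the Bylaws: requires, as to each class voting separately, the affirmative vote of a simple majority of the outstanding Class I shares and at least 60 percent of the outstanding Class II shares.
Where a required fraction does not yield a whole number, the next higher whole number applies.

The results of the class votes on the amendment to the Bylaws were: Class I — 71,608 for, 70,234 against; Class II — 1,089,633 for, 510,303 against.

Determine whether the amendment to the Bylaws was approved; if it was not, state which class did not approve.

Not approved — the Class I shares did not give the required vote.

Class I: a majority of 143226 is 71614; 71,614 required, 71,608 in favor — not approved.
Class II: 3/5 of 1816055 = 1089633; 1,089,633 required, 1,089,633 in favor — approved.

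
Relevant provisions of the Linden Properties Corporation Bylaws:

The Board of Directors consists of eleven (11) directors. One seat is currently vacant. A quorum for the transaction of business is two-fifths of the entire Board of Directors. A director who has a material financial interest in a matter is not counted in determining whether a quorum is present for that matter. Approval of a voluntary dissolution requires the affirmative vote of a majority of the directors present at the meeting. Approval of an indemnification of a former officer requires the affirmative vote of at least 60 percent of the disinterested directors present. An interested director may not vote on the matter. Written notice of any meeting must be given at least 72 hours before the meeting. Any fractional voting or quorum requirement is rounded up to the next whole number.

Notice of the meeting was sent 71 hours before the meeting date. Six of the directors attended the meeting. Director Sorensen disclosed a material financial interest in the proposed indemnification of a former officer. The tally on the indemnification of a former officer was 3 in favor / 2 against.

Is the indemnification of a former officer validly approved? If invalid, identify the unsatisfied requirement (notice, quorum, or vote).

Invalid — notice requirement not satisfied.

Notice: 71 hours given; 72 required (71 < 72). Not satisfied.
Quorum: 6 present, but the 1 interested director does not count, leaving 5. Quorum is 5. Satisfied.
Vote: the indemnification of a former officer requires three-fifths of the disinterested directors present (6 − 1 = 5). 3/5 of 5 = 3, so 3 affirmative votes are needed; 3 voted in favor. Satisfied.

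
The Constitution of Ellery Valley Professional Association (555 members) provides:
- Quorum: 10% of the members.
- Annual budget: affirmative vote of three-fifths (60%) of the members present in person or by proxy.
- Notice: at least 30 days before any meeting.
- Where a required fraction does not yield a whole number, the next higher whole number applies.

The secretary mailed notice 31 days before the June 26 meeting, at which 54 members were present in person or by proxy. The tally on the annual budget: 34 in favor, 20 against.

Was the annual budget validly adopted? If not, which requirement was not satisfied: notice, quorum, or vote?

Invalid — quorum requirement not satisfied.

Notice: 31 days given; 30 required. Satisfied.
Quorum: 10% of 555 = 55.50, rounded up to 56; 54 present. Not satisfied.
Vote: requires three-fifths of those present (54); 3/5 of 54 = 32.40, rounded up to 33, so 33 needed; 34 in favor. Satisfied.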